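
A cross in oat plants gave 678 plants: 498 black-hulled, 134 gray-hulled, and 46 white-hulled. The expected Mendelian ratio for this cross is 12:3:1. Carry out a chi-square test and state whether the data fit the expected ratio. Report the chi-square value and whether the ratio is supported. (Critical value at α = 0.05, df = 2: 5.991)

0.899; consistent

The 12:3:1 ratio has 16 parts, so with N = 678 the expected counts are:
  black-hulled: 678 × 12/16 = 508.5
  gray-hulled: 678 × 3/16 = 127.125
  white-hulled: 678 × 1/16 = 42.375
χ² = Σ (O − E)² / E
  black-hulled: (498 − 508.5)² / 508.5 = 0.2168
  gray-hulled: (134 − 127.125)² / 127.125 = 0.3718
  white-hulled: (46 − 42.375)² / 42.375 = 0.3101
χ² = 0.2168 + 0.3718 + 0.3101 = 0.8987 ≈ 0.899
Degrees of freedom = 3 − 1 = 2; critical value at α = 0.05 is 5.991.
Since 0.899 < 5.991, we fail to reject the null hypothesis — the data are consistent with the 12:3:1 ratio.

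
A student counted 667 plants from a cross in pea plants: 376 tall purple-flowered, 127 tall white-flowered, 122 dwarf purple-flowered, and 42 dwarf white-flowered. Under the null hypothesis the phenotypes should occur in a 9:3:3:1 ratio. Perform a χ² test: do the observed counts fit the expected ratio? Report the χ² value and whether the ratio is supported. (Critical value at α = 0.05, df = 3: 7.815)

0.109; consistent

Under the 9:3:3:1 hypothesis (Σ ratio = 16, N = 667):
  tall purple-flowered: 667 × 9/16 = 375.1875
  tall white-flowered: 667 × 3/16 = 125.0625
  dwarf purple-flowered: 667 × 3/16 = 125.0625
  dwarf white-flowered: 667 × 1/16 = 41.6875
χ² = Σ (O − E)² / E
  tall purple-flowered: (376 − 375.1875)² / 375.1875 = 0.0018
  tall white-flowered: (127 − 125.0625)² / 125.0625 = 0.0300
  dwarf purple-flowered: (122 − 125.0625)² / 125.0625 = 0.0750
  dwarf white-flowered: (42 − 41.6875)² / 41.6875 = 0.0023
χ² = 0.0018 + 0.0300 + 0.0750 + 0.0023 = 0.1091 ≈ 0.109
Degrees of freedom = 4 − 1 = 3; critical value at α = 0.05 is 7.815.
Since 0.109 < 7.815, we fail to reject the null hypothesis — the data are consistent with the 9:3:3:1 ratio.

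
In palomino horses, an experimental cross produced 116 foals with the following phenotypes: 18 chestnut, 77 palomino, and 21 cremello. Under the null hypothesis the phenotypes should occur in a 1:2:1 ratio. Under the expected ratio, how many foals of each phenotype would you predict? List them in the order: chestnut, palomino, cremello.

Total ratio parts = 4. Expected numbers out of 116:
  chestnut: 116 × 1/4 = 29
  palomino: 116 × 2/4 = 58
  cremello: 116 × 1/4 = 29

29, 58, 29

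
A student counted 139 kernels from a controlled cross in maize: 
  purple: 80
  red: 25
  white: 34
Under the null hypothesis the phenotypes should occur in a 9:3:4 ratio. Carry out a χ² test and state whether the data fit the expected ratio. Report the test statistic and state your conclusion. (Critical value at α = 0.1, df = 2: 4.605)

The 9:3:4 ratio has 16 parts, so with N = 139 the expected counts are:
  purple: 139 × 9/16 = 78.1875
  red: 139 × 3/16 = 26.0625
  white: 139 × 4/16 = 34.75
χ² = Σ (O − E)² / E
  purple: (80 − 78.1875)² / 78.1875 = 0.0420
  red: (25 − 26.0625)² / 26.0625 = 0.0433
  white: (34 − 34.75)² / 34.75 = 0.0162
χ² = 0.0420 + 0.0433 + 0.0162 = 0.1015 ≈ 0.102
Degrees of freedom = 3 − 1 = 2; critical value at α = 0.1 is 4.605.
Since 0.102 < 4.605, we fail to reject the null hypothesis — the data are consistent with the 9:3:4 ratio.

0.102; consistent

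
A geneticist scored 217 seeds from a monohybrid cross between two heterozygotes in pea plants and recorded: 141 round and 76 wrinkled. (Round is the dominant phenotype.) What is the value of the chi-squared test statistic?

11.627

For a monohybrid cross between heterozygotes with complete dominance, the expected phenotypic ratio is 3:1.
Expected counts for N = 217 under a 3:1 ratio (total parts = 4):
  round: 217 × 3/4 = 162.75
  wrinkled: 217 × 1/4 = 54.25
χ² = Σ (O − E)² / E
  round: (141 − 162.75)² / 162.75 = 2.9067
  wrinkled: (76 − 54.25)² / 54.25 = 8.7200
χ² = 2.9067 + 8.7200 = 11.6267 ≈ 11.627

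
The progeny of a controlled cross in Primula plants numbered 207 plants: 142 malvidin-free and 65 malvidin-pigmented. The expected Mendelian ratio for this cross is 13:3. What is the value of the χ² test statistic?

Expected counts for N = 207 under a 13:3 ratio (total parts = 16):
  malvidin-free: 207 × 13/16 = 168.1875
  malvidin-pigmented: 207 × 3/16 = 38.8125
χ² = Σ (O − E)² / E
  malvidin-free: (142 − 168.1875)² / 168.1875 = 4.0775
  malvidin-pigmented: (65 − 38.8125)² / 38.8125 = 17.6692
χ² = 4.0775 + 17.6692 = 21.7467 ≈ 21.747

21.747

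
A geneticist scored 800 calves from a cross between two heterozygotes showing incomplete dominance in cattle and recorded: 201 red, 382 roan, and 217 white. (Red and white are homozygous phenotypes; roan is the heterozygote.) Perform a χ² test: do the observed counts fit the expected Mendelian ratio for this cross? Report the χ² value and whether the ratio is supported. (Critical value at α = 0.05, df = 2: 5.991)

With incomplete dominance, a heterozygote × heterozygote cross gives a 1:2:1 phenotypic ratio.
Expected counts for N = 800 under a 1:2:1 ratio (total parts = 4):
  red: 800 × 1/4 = 200
  roan: 800 × 2/4 = 400
  white: 800 × 1/4 = 200
χ² = Σ (O − E)² / E
  red: (201 − 200)² / 200 = 0.0050
  roan: (382 − 400)² / 400 = 0.8100
  white: (217 − 200)² / 200 = 1.4450
χ² = 0.0050 + 0.8100 + 1.4450 = 2.260
Degrees of freedom = 3 − 1 = 2; critical value at α = 0.05 is 5.991.
Since 2.260 < 5.991, we fail to reject the null hypothesis — the data are consistent with the 1:2:1 ratio.

2.260; consistent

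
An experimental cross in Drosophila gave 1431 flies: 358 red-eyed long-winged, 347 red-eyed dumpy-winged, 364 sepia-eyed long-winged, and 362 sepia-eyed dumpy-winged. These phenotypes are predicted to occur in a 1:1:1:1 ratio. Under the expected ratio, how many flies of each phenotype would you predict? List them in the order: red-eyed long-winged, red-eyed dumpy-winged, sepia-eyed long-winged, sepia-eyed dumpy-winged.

357.75, 357.75, 357.75, 357.75

Under the 1:1:1:1 hypothesis (Σ ratio = 4, N = 1431):
  red-eyed long-winged: 1431 × 1/4 = 357.75
  red-eyed dumpy-winged: 1431 × 1/4 = 357.75
  sepia-eyed long-winged: 1431 × 1/4 = 357.75
  sepia-eyed dumpy-winged: 1431 × 1/4 = 357.75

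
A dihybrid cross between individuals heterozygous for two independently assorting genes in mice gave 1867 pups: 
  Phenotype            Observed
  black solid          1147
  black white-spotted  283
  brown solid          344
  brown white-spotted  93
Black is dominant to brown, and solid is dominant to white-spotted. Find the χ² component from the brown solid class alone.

A dihybrid F₂ with independent assortment and complete dominance at both loci gives a 9:3:3:1 phenotypic ratio.
Expected counts for N = 1867 under a 9:3:3:1 ratio (total parts = 16):
  black solid: 1867 × 9/16 = 1050.1875
  black white-spotted: 1867 × 3/16 = 350.0625
  brown solid: 1867 × 3/16 = 350.0625
  brown white-spotted: 1867 × 1/16 = 116.6875
Contribution of brown solid: (344 − 350.0625)² / 350.0625 = 0.1050

0.105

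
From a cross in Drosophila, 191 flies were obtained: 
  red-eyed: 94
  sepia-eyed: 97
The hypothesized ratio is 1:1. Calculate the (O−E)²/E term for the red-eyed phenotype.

Total ratio parts = 2. Expected numbers out of 191:
  red-eyed: 191 × 1/2 = 95.5
  sepia-eyed: 191 × 1/2 = 95.5
Contribution of red-eyed: (94 − 95.5)² / 95.5 = 0.0236

0.024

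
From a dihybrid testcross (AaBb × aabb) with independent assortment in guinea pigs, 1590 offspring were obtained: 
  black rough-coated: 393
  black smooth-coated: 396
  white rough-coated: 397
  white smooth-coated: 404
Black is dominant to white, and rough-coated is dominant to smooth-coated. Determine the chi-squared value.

A dihybrid testcross with independent assortment gives a 1:1:1:1 ratio.
Expected counts for N = 1590 under a 1:1:1:1 ratio (total parts = 4):
  black rough-coated: 1590 × 1/4 = 397.5
  black smooth-coated: 1590 × 1/4 = 397.5
  white rough-coated: 1590 × 1/4 = 397.5
  white smooth-coated: 1590 × 1/4 = 397.5
χ² = Σ (O − E)² / E
  black rough-coated: (393 − 397.5)² / 397.5 = 0.0509
  black smooth-coated: (396 − 397.5)² / 397.5 = 0.0057
  white rough-coated: (397 − 397.5)² / 397.5 = 0.0006
  white smooth-coated: (404 − 397.5)² / 397.5 = 0.1063
χ² = 0.0509 + 0.0057 + 0.0006 + 0.1063 = 0.1635 ≈ 0.164

0.164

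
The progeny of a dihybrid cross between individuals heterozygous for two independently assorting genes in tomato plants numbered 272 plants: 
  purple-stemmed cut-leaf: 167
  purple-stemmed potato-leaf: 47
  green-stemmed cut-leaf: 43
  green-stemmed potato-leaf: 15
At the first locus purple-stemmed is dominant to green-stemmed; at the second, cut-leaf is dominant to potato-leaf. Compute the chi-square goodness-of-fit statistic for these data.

3.085

A dihybrid F₂ with independent assortment and complete dominance at both loci gives a 9:3:3:1 phenotypic ratio.
Under the 9:3:3:1 hypothesis (Σ ratio = 16, N = 272):
  purple-stemmed cut-leaf: 272 × 9/16 = 153
  purple-stemmed potato-leaf: 272 × 3/16 = 51
  green-stemmed cut-leaf: 272 × 3/16 = 51
  green-stemmed potato-leaf: 272 × 1/16 = 17
χ² = Σ (O − E)² / E
  purple-stemmed cut-leaf: (167 − 153)² / 153 = 1.2810
  purple-stemmed potato-leaf: (47 − 51)² / 51 = 0.3137
  green-stemmed cut-leaf: (43 − 51)² / 51 = 1.2549
  green-stemmed potato-leaf: (15 − 17)² / 17 = 0.2353
χ² = 1.2810 + 0.3137 + 1.2549 + 0.2353 = 3.0849 ≈ 3.085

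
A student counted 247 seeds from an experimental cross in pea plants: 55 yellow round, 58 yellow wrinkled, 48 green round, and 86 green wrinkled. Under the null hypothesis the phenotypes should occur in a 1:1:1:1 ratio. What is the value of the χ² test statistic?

13.551

The 1:1:1:1 ratio has 4 parts, so with N = 247 the expected counts are:
  yellow round: 247 × 1/4 = 61.75
  yellow wrinkled: 247 × 1/4 = 61.75
  green round: 247 × 1/4 = 61.75
  green wrinkled: 247 × 1/4 = 61.75
χ² = Σ (O − E)² / E
  yellow round: (55 − 61.75)² / 61.75 = 0.7379
  yellow wrinkled: (58 − 61.75)² / 61.75 = 0.2277
  green round: (48 − 61.75)² / 61.75 = 3.0617
  green wrinkled: (86 − 61.75)² / 61.75 = 9.5233
χ² = 0.7379 + 0.2277 + 3.0617 + 9.5233 = 13.5506 ≈ 13.551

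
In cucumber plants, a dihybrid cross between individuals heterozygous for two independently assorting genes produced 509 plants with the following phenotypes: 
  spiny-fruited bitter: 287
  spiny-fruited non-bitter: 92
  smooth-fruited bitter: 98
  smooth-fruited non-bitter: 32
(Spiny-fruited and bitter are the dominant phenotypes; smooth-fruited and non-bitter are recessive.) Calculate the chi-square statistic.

A dihybrid F₂ with independent assortment and complete dominance at both loci gives a 9:3:3:1 phenotypic ratio.
The 9:3:3:1 ratio has 16 parts, so with N = 509 the expected counts are:
  spiny-fruited bitter: 509 × 9/16 = 286.3125
  spiny-fruited non-bitter: 509 × 3/16 = 95.4375
  smooth-fruited bitter: 509 × 3/16 = 95.4375
  smooth-fruited non-bitter: 509 × 1/16 = 31.8125
χ² = Σ (O − E)² / E
  spiny-fruited bitter: (287 − 286.3125)² / 286.3125 = 0.0017
  spiny-fruited non-bitter: (92 − 95.4375)² / 95.4375 = 0.1238
  smooth-fruited bitter: (98 − 95.4375)² / 95.4375 = 0.0688
  smooth-fruited non-bitter: (32 − 31.8125)² / 31.8125 = 0.0011
χ² = 0.0017 + 0.1238 + 0.0688 + 0.0011 = 0.1954 ≈ 0.195

0.195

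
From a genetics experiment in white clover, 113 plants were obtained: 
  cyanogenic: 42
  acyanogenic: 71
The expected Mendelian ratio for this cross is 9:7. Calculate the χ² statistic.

Expected counts for N = 113 under a 9:7 ratio (total parts = 16):
  cyanogenic: 113 × 9/16 = 63.5625
  acyanogenic: 113 × 7/16 = 49.4375
χ² = Σ (O − E)² / E
  cyanogenic: (42 − 63.5625)² / 63.5625 = 7.3147
  acyanogenic: (71 − 49.4375)² / 49.4375 = 9.4046
χ² = 7.3147 + 9.4046 = 16.7193 ≈ 16.719

16.719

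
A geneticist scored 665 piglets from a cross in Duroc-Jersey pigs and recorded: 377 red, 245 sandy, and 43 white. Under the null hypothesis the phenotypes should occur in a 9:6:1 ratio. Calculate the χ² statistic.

0.150

Expected counts for N = 665 under a 9:6:1 ratio (total parts = 16):
  red: 665 × 9/16 = 374.0625
  sandy: 665 × 6/16 = 249.375
  white: 665 × 1/16 = 41.5625
χ² = Σ (O − E)² / E
  red: (377 − 374.0625)² / 374.0625 = 0.0231
  sandy: (245 − 249.375)² / 249.375 = 0.0768
  white: (43 − 41.5625)² / 41.5625 = 0.0497
χ² = 0.0231 + 0.0768 + 0.0497 = 0.1496 ≈ 0.150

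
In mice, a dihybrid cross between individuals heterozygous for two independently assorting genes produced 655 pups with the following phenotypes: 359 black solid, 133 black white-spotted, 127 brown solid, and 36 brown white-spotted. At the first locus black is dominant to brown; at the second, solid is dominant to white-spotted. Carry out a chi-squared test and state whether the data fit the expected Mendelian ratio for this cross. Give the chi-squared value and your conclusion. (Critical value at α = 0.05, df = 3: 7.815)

A dihybrid F₂ with independent assortment and complete dominance at both loci gives a 9:3:3:1 phenotypic ratio.
Under the 9:3:3:1 hypothesis (Σ ratio = 16, N = 655):
  black solid: 655 × 9/16 = 368.4375
  black white-spotted: 655 × 3/16 = 122.8125
  brown solid: 655 × 3/16 = 122.8125
  brown white-spotted: 655 × 1/16 = 40.9375
χ² = Σ (O − E)² / E
  black solid: (359 − 368.4375)² / 368.4375 = 0.2417
  black white-spotted: (133 − 122.8125)² / 122.8125 = 0.8451
  brown solid: (127 − 122.8125)² / 122.8125 = 0.1428
  brown white-spotted: (36 − 40.9375)² / 40.9375 = 0.5955
χ² = 0.2417 + 0.8451 + 0.1428 + 0.5955 = 1.8251 ≈ 1.825
Degrees of freedom = 4 − 1 = 3; critical value at α = 0.05 is 7.815.
Since 1.825 < 7.815, we fail to reject the null hypothesis — the data are consistent with the 9:3:3:1 ratio.

1.825; consistent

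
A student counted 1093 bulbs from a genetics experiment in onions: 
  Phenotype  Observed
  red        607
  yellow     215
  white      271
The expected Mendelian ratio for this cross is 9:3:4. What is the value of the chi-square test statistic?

Under the 9:3:4 hypothesis (Σ ratio = 16, N = 1093):
  red: 1093 × 9/16 = 614.8125
  yellow: 1093 × 3/16 = 204.9375
  white: 1093 × 4/16 = 273.25
χ² = Σ (O − E)² / E
  red: (607 − 614.8125)² / 614.8125 = 0.0993
  yellow: (215 − 204.9375)² / 204.9375 = 0.4941
  white: (271 − 273.25)² / 273.25 = 0.0185
χ² = 0.0993 + 0.4941 + 0.0185 = 0.6119 ≈ 0.612

0.612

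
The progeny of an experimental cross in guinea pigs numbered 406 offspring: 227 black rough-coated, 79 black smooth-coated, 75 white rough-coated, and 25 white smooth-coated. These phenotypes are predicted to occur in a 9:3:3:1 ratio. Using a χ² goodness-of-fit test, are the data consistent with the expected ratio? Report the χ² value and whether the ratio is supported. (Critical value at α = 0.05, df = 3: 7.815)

Under the 9:3:3:1 hypothesis (Σ ratio = 16, N = 406):
  black rough-coated: 406 × 9/16 = 228.375
  black smooth-coated: 406 × 3/16 = 76.125
  white rough-coated: 406 × 3/16 = 76.125
  white smooth-coated: 406 × 1/16 = 25.375
χ² = Σ (O − E)² / E
  black rough-coated: (227 − 228.375)² / 228.375 = 0.0083
  black smooth-coated: (79 − 76.125)² / 76.125 = 0.1086
  white rough-coated: (75 − 76.125)² / 76.125 = 0.0166
  white smooth-coated: (25 − 25.375)² / 25.375 = 0.0055
χ² = 0.0083 + 0.1086 + 0.0166 + 0.0055 = 0.139
Degrees of freedom = 4 − 1 = 3; critical value at α = 0.05 is 7.815.
Since 0.139 < 7.815, we fail to reject the null hypothesis — the data are consistent with the 9:3:3:1 ratio.

0.139; consistent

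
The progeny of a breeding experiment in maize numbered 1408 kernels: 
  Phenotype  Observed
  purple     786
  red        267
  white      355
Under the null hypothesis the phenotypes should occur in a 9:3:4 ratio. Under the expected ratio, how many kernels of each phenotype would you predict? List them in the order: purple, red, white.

Expected counts for N = 1408 under a 9:3:4 ratio (total parts = 16):
  purple: 1408 × 9/16 = 792
  red: 1408 × 3/16 = 264
  white: 1408 × 4/16 = 352

792, 264, 352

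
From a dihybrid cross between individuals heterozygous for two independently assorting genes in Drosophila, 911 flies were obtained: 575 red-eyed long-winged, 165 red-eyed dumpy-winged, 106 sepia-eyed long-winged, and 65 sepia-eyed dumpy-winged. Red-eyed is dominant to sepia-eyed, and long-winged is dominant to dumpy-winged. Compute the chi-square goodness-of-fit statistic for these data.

A dihybrid F₂ with independent assortment and complete dominance at both loci gives a 9:3:3:1 phenotypic ratio.
Under the 9:3:3:1 hypothesis (Σ ratio = 16, N = 911):
  red-eyed long-winged: 911 × 9/16 = 512.4375
  red-eyed dumpy-winged: 911 × 3/16 = 170.8125
  sepia-eyed long-winged: 911 × 3/16 = 170.8125
  sepia-eyed dumpy-winged: 911 × 1/16 = 56.9375
χ² = Σ (O − E)² / E
  red-eyed long-winged: (575 − 512.4375)² / 512.4375 = 7.6381
  red-eyed dumpy-winged: (165 − 170.8125)² / 170.8125 = 0.1978
  sepia-eyed long-winged: (106 − 170.8125)² / 170.8125 = 24.5922
  sepia-eyed dumpy-winged: (65 − 56.9375)² / 56.9375 = 1.1417
χ² = 7.6381 + 0.1978 + 24.5922 + 1.1417 = 33.5698 ≈ 33.570

33.570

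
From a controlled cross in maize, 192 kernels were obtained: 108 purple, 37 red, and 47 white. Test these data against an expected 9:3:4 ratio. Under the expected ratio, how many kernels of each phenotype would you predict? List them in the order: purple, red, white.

Total ratio parts = 16. Expected numbers out of 192:
  purple: 192 × 9/16 = 108
  red: 192 × 3/16 = 36
  white: 192 × 4/16 = 48

108, 36, 48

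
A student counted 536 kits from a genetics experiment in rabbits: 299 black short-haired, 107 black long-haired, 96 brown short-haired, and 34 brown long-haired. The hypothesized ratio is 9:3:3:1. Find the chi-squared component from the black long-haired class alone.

0.420

Expected counts for N = 536 under a 9:3:3:1 ratio (total parts = 16):
  black short-haired: 536 × 9/16 = 301.5
  black long-haired: 536 × 3/16 = 100.5
  brown short-haired: 536 × 3/16 = 100.5
  brown long-haired: 536 × 1/16 = 33.5
Contribution of black long-haired: (107 − 100.5)² / 100.5 = 0.4204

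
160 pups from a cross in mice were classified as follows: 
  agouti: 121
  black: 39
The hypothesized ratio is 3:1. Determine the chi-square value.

Expected counts for N = 160 under a 3:1 ratio (total parts = 4):
  agouti: 160 × 3/4 = 120
  black: 160 × 1/4 = 40
χ² = Σ (O − E)² / E
  agouti: (121 − 120)² / 120 = 0.0083
  black: (39 − 40)² / 40 = 0.0250
χ² = 0.0083 + 0.0250 = 0.0333 ≈ 0.033

0.033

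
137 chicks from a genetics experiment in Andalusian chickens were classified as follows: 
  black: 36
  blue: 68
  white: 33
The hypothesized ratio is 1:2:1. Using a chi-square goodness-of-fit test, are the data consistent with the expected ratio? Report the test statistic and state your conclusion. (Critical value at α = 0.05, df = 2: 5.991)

0.139; consistent

Total ratio parts = 4. Expected numbers out of 137:
  black: 137 × 1/4 = 34.25
  blue: 137 × 2/4 = 68.5
  white: 137 × 1/4 = 34.25
χ² = Σ (O − E)² / E
  black: (36 − 34.25)² / 34.25 = 0.0894
  blue: (68 − 68.5)² / 68.5 = 0.0036
  white: (33 − 34.25)² / 34.25 = 0.0456
χ² = 0.0894 + 0.0036 + 0.0456 = 0.1386 ≈ 0.139
Degrees of freedom = 3 − 1 = 2; critical value at α = 0.05 is 5.991.
Since 0.139 < 5.991, we fail to reject the null hypothesis — the data are consistent with the 1:2:1 ratio.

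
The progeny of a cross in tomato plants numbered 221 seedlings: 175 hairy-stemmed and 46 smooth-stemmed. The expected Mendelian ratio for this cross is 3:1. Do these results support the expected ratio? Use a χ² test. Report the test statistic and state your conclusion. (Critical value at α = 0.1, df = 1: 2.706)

2.065; consistent

Under the 3:1 hypothesis (Σ ratio = 4, N = 221):
  hairy-stemmed: 221 × 3/4 = 165.75
  smooth-stemmed: 221 × 1/4 = 55.25
χ² = Σ (O − E)² / E
  hairy-stemmed: (175 − 165.75)² / 165.75 = 0.5162
  smooth-stemmed: (46 − 55.25)² / 55.25 = 1.5486
χ² = 0.5162 + 1.5486 = 2.0648 ≈ 2.065
Degrees of freedom = 2 − 1 = 1; critical value at α = 0.1 is 2.706.
Since 2.065 < 2.706, we fail to reject the null hypothesis — the data are consistent with the 3:1 ratio.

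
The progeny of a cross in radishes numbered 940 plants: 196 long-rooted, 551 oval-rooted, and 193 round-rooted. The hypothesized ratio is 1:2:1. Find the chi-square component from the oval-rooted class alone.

Expected counts for N = 940 under a 1:2:1 ratio (total parts = 4):
  long-rooted: 940 × 1/4 = 235
  oval-rooted: 940 × 2/4 = 470
  round-rooted: 940 × 1/4 = 235
Contribution of oval-rooted: (551 − 470)² / 470 = 13.9596

13.960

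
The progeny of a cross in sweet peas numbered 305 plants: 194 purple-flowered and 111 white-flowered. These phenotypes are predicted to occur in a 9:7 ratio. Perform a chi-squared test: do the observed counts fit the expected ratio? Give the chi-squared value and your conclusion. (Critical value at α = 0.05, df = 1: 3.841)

Total ratio parts = 16. Expected numbers out of 305:
  purple-flowered: 305 × 9/16 = 171.5625
  white-flowered: 305 × 7/16 = 133.4375
χ² = Σ (O − E)² / E
  purple-flowered: (194 − 171.5625)² / 171.5625 = 2.9344
  white-flowered: (111 − 133.4375)² / 133.4375 = 3.7729
χ² = 2.9344 + 3.7729 = 6.7073 ≈ 6.707
Degrees of freedom = 2 − 1 = 1; critical value at α = 0.05 is 3.841.
Since 6.707 > 3.841, we reject the null hypothesis — the data do not fit the 9:7 ratio.

6.707; not consistent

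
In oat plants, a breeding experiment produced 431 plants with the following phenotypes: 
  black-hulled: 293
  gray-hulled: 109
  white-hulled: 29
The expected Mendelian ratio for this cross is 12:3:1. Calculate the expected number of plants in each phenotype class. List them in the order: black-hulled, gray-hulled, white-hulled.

The 12:3:1 ratio has 16 parts, so with N = 431 the expected counts are:
  black-hulled: 431 × 12/16 = 323.25
  gray-hulled: 431 × 3/16 = 80.8125
  white-hulled: 431 × 1/16 = 26.9375

323.25, 80.8125, 26.9375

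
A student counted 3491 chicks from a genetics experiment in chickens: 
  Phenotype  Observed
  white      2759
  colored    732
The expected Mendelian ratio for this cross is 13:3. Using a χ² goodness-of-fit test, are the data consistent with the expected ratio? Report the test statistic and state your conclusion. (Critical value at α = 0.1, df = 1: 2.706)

11.275; not consistent

Expected counts for N = 3491 under a 13:3 ratio (total parts = 16):
  white: 3491 × 13/16 = 2836.4375
  colored: 3491 × 3/16 = 654.5625
χ² = Σ (O − E)² / E
  white: (2759 − 2836.4375)² / 2836.4375 = 2.1141
  colored: (732 − 654.5625)² / 654.5625 = 9.1612
χ² = 2.1141 + 9.1612 = 11.2753 ≈ 11.275
Degrees of freedom = 2 − 1 = 1; critical value at α = 0.1 is 2.706.
Since 11.275 > 2.706, we reject the null hypothesis — the data do not fit the 13:3 ratio.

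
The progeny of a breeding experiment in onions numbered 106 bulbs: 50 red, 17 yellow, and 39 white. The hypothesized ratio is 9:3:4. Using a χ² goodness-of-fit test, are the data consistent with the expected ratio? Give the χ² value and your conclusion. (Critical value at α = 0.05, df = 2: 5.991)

7.866; not consistent

Under the 9:3:4 hypothesis (Σ ratio = 16, N = 106):
  red: 106 × 9/16 = 59.625
  yellow: 106 × 3/16 = 19.875
  white: 106 × 4/16 = 26.5
χ² = Σ (O − E)² / E
  red: (50 − 59.625)² / 59.625 = 1.5537
  yellow: (17 − 19.875)² / 19.875 = 0.4159
  white: (39 − 26.5)² / 26.5 = 5.8962
χ² = 1.5537 + 0.4159 + 5.8962 = 7.8658 ≈ 7.866
Degrees of freedom = 3 − 1 = 2; critical value at α = 0.05 is 5.991.
Since 7.866 > 5.991, we reject the null hypothesis — the data do not fit the 9:3:4 ratio.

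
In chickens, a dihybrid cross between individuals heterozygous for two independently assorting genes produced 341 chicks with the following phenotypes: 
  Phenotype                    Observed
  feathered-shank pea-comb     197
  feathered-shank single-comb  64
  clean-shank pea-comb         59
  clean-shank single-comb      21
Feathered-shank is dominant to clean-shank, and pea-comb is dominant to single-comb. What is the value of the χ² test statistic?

0.526

A dihybrid F₂ with independent assortment and complete dominance at both loci gives a 9:3:3:1 phenotypic ratio.
Expected counts for N = 341 under a 9:3:3:1 ratio (total parts = 16):
  feathered-shank pea-comb: 341 × 9/16 = 191.8125
  feathered-shank single-comb: 341 × 3/16 = 63.9375
  clean-shank pea-comb: 341 × 3/16 = 63.9375
  clean-shank single-comb: 341 × 1/16 = 21.3125
χ² = Σ (O − E)² / E
  feathered-shank pea-comb: (197 − 191.8125)² / 191.8125 = 0.1403
  feathered-shank single-comb: (64 − 63.9375)² / 63.9375 = 0.0001
  clean-shank pea-comb: (59 − 63.9375)² / 63.9375 = 0.3813
  clean-shank single-comb: (21 − 21.3125)² / 21.3125 = 0.0046
χ² = 0.1403 + 0.0001 + 0.3813 + 0.0046 = 0.5263 ≈ 0.526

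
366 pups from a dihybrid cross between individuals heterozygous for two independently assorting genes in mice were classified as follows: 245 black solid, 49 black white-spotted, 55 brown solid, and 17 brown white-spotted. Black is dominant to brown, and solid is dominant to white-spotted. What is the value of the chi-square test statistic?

A dihybrid F₂ with independent assortment and complete dominance at both loci gives a 9:3:3:1 phenotypic ratio.
Total ratio parts = 16. Expected numbers out of 366:
  black solid: 366 × 9/16 = 205.875
  black white-spotted: 366 × 3/16 = 68.625
  brown solid: 366 × 3/16 = 68.625
  brown white-spotted: 366 × 1/16 = 22.875
χ² = Σ (O − E)² / E
  black solid: (245 − 205.875)² / 205.875 = 7.4354
  black white-spotted: (49 − 68.625)² / 68.625 = 5.6122
  brown solid: (55 − 68.625)² / 68.625 = 2.7051
  brown white-spotted: (17 − 22.875)² / 22.875 = 1.5089
χ² = 7.4354 + 5.6122 + 2.7051 + 1.5089 = 17.2616 ≈ 17.262

17.262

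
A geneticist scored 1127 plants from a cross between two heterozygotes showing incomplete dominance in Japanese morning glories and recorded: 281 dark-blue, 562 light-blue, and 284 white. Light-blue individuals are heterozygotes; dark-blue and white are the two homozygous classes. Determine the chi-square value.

With incomplete dominance, a heterozygote × heterozygote cross gives a 1:2:1 phenotypic ratio.
The 1:2:1 ratio has 4 parts, so with N = 1127 the expected counts are:
  dark-blue: 1127 × 1/4 = 281.75
  light-blue: 1127 × 2/4 = 563.5
  white: 1127 × 1/4 = 281.75
χ² = Σ (O − E)² / E
  dark-blue: (281 − 281.75)² / 281.75 = 0.0020
  light-blue: (562 − 563.5)² / 563.5 = 0.0040
  white: (284 − 281.75)² / 281.75 = 0.0180
χ² = 0.0020 + 0.0040 + 0.0180 = 0.024

0.024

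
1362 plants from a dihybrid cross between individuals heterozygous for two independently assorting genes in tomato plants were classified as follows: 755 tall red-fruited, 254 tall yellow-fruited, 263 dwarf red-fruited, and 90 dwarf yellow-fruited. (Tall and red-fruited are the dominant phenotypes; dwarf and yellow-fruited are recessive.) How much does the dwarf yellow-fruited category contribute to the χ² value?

0.279

A dihybrid F₂ with independent assortment and complete dominance at both loci gives a 9:3:3:1 phenotypic ratio.
Under the 9:3:3:1 hypothesis (Σ ratio = 16, N = 1362):
  tall red-fruited: 1362 × 9/16 = 766.125
  tall yellow-fruited: 1362 × 3/16 = 255.375
  dwarf red-fruited: 1362 × 3/16 = 255.375
  dwarf yellow-fruited: 1362 × 1/16 = 85.125
Contribution of dwarf yellow-fruited: (90 − 85.125)² / 85.125 = 0.2792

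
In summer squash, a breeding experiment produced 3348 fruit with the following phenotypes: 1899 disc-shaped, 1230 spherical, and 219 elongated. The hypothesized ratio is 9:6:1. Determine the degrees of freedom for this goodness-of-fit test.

A goodness-of-fit test with 3 phenotype classes has df = 3 − 1 = 2.

2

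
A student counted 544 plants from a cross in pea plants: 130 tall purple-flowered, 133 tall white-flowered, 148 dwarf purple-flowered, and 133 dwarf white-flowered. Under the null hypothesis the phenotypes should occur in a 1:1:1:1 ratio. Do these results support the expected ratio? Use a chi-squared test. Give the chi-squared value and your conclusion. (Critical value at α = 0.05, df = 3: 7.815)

The 1:1:1:1 ratio has 4 parts, so with N = 544 the expected counts are:
  tall purple-flowered: 544 × 1/4 = 136
  tall white-flowered: 544 × 1/4 = 136
  dwarf purple-flowered: 544 × 1/4 = 136
  dwarf white-flowered: 544 × 1/4 = 136
χ² = Σ (O − E)² / E
  tall purple-flowered: (130 − 136)² / 136 = 0.2647
  tall white-flowered: (133 − 136)² / 136 = 0.0662
  dwarf purple-flowered: (148 − 136)² / 136 = 1.0588
  dwarf white-flowered: (133 − 136)² / 136 = 0.0662
χ² = 0.2647 + 0.0662 + 1.0588 + 0.0662 = 1.4559 ≈ 1.456
Degrees of freedom = 4 − 1 = 3; critical value at α = 0.05 is 7.815.
Since 1.456 < 7.815, we fail to reject the null hypothesis — the data are consistent with the 1:1:1:1 ratio.

1.456; consistent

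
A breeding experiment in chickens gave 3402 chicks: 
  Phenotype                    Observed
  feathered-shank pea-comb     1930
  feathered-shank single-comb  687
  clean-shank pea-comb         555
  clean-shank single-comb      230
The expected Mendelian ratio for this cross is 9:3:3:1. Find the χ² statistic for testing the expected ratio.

16.111

Expected counts for N = 3402 under a 9:3:3:1 ratio (total parts = 16):
  feathered-shank pea-comb: 3402 × 9/16 = 1913.625
  feathered-shank single-comb: 3402 × 3/16 = 637.875
  clean-shank pea-comb: 3402 × 3/16 = 637.875
  clean-shank single-comb: 3402 × 1/16 = 212.625
χ² = Σ (O − E)² / E
  feathered-shank pea-comb: (1930 − 1913.625)² / 1913.625 = 0.1401
  feathered-shank single-comb: (687 − 637.875)² / 637.875 = 3.7833
  clean-shank pea-comb: (555 − 637.875)² / 637.875 = 10.7674
  clean-shank single-comb: (230 − 212.625)² / 212.625 = 1.4198
χ² = 0.1401 + 3.7833 + 10.7674 + 1.4198 = 16.1106 ≈ 16.111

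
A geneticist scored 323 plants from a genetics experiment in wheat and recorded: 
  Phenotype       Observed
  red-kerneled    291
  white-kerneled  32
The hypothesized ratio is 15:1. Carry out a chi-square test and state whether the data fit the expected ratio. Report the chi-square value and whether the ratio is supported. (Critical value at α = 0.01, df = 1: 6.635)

7.373; not consistent

Expected counts for N = 323 under a 15:1 ratio (total parts = 16):
  red-kerneled: 323 × 15/16 = 302.8125
  white-kerneled: 323 × 1/16 = 20.1875
χ² = Σ (O − E)² / E
  red-kerneled: (291 − 302.8125)² / 302.8125 = 0.4608
  white-kerneled: (32 − 20.1875)² / 20.1875 = 6.9120
χ² = 0.4608 + 6.9120 = 7.3728 ≈ 7.373
Degrees of freedom = 2 − 1 = 1; critical value at α = 0.01 is 6.635.
Since 7.373 > 6.635, we reject the null hypothesis — the data do not fit the 15:1 ratio.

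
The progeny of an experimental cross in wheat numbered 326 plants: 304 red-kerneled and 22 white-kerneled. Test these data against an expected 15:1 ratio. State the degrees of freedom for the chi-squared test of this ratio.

A goodness-of-fit test with 2 phenotype classes has df = 2 − 1 = 1.

1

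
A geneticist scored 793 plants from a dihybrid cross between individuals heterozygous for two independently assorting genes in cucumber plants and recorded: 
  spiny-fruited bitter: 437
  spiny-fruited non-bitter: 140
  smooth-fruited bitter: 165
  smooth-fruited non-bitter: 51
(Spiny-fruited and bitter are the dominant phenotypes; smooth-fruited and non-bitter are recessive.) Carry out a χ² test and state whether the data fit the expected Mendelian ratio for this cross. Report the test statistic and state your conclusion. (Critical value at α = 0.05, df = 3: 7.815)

A dihybrid F₂ with independent assortment and complete dominance at both loci gives a 9:3:3:1 phenotypic ratio.
Total ratio parts = 16. Expected numbers out of 793:
  spiny-fruited bitter: 793 × 9/16 = 446.0625
  spiny-fruited non-bitter: 793 × 3/16 = 148.6875
  smooth-fruited bitter: 793 × 3/16 = 148.6875
  smooth-fruited non-bitter: 793 × 1/16 = 49.5625
χ² = Σ (O − E)² / E
  spiny-fruited bitter: (437 − 446.0625)² / 446.0625 = 0.1841
  spiny-fruited non-bitter: (140 − 148.6875)² / 148.6875 = 0.5076
  smooth-fruited bitter: (165 − 148.6875)² / 148.6875 = 1.7896
  smooth-fruited non-bitter: (51 − 49.5625)² / 49.5625 = 0.0417
χ² = 0.1841 + 0.5076 + 1.7896 + 0.0417 = 2.523
Degrees of freedom = 4 − 1 = 3; critical value at α = 0.05 is 7.815.
Since 2.523 < 7.815, we fail to reject the null hypothesis — the data are consistent with the 9:3:3:1 ratio.

2.523; consistent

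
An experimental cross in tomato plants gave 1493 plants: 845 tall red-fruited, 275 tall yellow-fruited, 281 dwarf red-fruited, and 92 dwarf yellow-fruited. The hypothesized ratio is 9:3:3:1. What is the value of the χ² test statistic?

Total ratio parts = 16. Expected numbers out of 1493:
  tall red-fruited: 1493 × 9/16 = 839.8125
  tall yellow-fruited: 1493 × 3/16 = 279.9375
  dwarf red-fruited: 1493 × 3/16 = 279.9375
  dwarf yellow-fruited: 1493 × 1/16 = 93.3125
χ² = Σ (O − E)² / E
  tall red-fruited: (845 − 839.8125)² / 839.8125 = 0.0320
  tall yellow-fruited: (275 − 279.9375)² / 279.9375 = 0.0871
  dwarf red-fruited: (281 − 279.9375)² / 279.9375 = 0.0040
  dwarf yellow-fruited: (92 − 93.3125)² / 93.3125 = 0.0185
χ² = 0.0320 + 0.0871 + 0.0040 + 0.0185 = 0.1416 ≈ 0.142

0.142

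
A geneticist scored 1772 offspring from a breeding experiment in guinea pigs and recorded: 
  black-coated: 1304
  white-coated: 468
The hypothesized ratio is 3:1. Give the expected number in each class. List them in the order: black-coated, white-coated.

1329, 443

Under the 3:1 hypothesis (Σ ratio = 4, N = 1772):
  black-coated: 1772 × 3/4 = 1329
  white-coated: 1772 × 1/4 = 443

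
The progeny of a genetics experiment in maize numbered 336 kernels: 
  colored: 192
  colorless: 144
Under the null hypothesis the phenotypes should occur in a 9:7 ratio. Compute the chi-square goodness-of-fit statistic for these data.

The 9:7 ratio has 16 parts, so with N = 336 the expected counts are:
  colored: 336 × 9/16 = 189
  colorless: 336 × 7/16 = 147
χ² = Σ (O − E)² / E
  colored: (192 − 189)² / 189 = 0.0476
  colorless: (144 − 147)² / 147 = 0.0612
χ² = 0.0476 + 0.0612 = 0.1088 ≈ 0.109

0.109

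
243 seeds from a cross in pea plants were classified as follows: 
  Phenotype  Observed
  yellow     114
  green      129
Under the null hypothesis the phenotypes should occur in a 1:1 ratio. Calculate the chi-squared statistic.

0.926

Total ratio parts = 2. Expected numbers out of 243:
  yellow: 243 × 1/2 = 121.5
  green: 243 × 1/2 = 121.5
χ² = Σ (O − E)² / E
  yellow: (114 − 121.5)² / 121.5 = 0.4630
  green: (129 − 121.5)² / 121.5 = 0.4630
χ² = 0.4630 + 0.4630 = 0.926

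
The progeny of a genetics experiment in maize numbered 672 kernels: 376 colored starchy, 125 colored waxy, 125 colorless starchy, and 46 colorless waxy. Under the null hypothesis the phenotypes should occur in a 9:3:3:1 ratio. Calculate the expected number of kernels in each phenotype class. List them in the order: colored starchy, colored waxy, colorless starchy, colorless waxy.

378, 126, 126, 42

Expected counts for N = 672 under a 9:3:3:1 ratio (total parts = 16):
  colored starchy: 672 × 9/16 = 378
  colored waxy: 672 × 3/16 = 126
  colorless starchy: 672 × 3/16 = 126
  colorless waxy: 672 × 1/16 = 42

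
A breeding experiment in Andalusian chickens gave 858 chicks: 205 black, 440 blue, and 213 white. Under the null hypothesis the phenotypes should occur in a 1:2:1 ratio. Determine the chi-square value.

Under the 1:2:1 hypothesis (Σ ratio = 4, N = 858):
  black: 858 × 1/4 = 214.5
  blue: 858 × 2/4 = 429
  white: 858 × 1/4 = 214.5
χ² = Σ (O − E)² / E
  black: (205 − 214.5)² / 214.5 = 0.4207
  blue: (440 − 429)² / 429 = 0.2821
  white: (213 − 214.5)² / 214.5 = 0.0105
χ² = 0.4207 + 0.2821 + 0.0105 = 0.7133 ≈ 0.713

0.713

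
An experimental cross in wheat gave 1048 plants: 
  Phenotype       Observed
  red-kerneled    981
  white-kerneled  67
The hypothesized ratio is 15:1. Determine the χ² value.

Expected counts for N = 1048 under a 15:1 ratio (total parts = 16):
  red-kerneled: 1048 × 15/16 = 982.5
  white-kerneled: 1048 × 1/16 = 65.5
χ² = Σ (O − E)² / E
  red-kerneled: (981 − 982.5)² / 982.5 = 0.0023
  white-kerneled: (67 − 65.5)² / 65.5 = 0.0344
χ² = 0.0023 + 0.0344 = 0.0367 ≈ 0.037

0.037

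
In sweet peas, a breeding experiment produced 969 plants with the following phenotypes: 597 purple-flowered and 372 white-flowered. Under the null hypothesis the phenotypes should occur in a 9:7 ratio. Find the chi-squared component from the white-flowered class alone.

Expected counts for N = 969 under a 9:7 ratio (total parts = 16):
  purple-flowered: 969 × 9/16 = 545.0625
  white-flowered: 969 × 7/16 = 423.9375
Contribution of white-flowered: (372 − 423.9375)² / 423.9375 = 6.3630

6.363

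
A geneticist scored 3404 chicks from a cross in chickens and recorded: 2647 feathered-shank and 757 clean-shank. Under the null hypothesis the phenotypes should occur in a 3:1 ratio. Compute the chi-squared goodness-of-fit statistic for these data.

13.844

The 3:1 ratio has 4 parts, so with N = 3404 the expected counts are:
  feathered-shank: 3404 × 3/4 = 2553
  clean-shank: 3404 × 1/4 = 851
χ² = Σ (O − E)² / E
  feathered-shank: (2647 − 2553)² / 2553 = 3.4610
  clean-shank: (757 − 851)² / 851 = 10.3831
χ² = 3.4610 + 10.3831 = 13.8441 ≈ 13.844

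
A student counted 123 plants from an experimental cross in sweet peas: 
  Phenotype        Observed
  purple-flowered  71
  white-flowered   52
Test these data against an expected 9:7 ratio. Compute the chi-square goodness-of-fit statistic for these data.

0.109

Total ratio parts = 16. Expected numbers out of 123:
  purple-flowered: 123 × 9/16 = 69.1875
  white-flowered: 123 × 7/16 = 53.8125
χ² = Σ (O − E)² / E
  purple-flowered: (71 − 69.1875)² / 69.1875 = 0.0475
  white-flowered: (52 − 53.8125)² / 53.8125 = 0.0610
χ² = 0.0475 + 0.0610 = 0.1085 ≈ 0.109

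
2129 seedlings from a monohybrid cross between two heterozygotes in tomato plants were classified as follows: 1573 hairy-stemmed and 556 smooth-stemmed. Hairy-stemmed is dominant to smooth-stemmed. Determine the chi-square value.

1.413

For a monohybrid cross between heterozygotes with complete dominance, the expected phenotypic ratio is 3:1.
Expected counts for N = 2129 under a 3:1 ratio (total parts = 4):
  hairy-stemmed: 2129 × 3/4 = 1596.75
  smooth-stemmed: 2129 × 1/4 = 532.25
χ² = Σ (O − E)² / E
  hairy-stemmed: (1573 − 1596.75)² / 1596.75 = 0.3533
  smooth-stemmed: (556 − 532.25)² / 532.25 = 1.0598
χ² = 0.3533 + 1.0598 = 1.4131 ≈ 1.413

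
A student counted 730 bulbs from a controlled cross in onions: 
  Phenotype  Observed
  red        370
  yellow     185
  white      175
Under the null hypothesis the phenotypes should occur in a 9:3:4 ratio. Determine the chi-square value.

The 9:3:4 ratio has 16 parts, so with N = 730 the expected counts are:
  red: 730 × 9/16 = 410.625
  yellow: 730 × 3/16 = 136.875
  white: 730 × 4/16 = 182.5
χ² = Σ (O − E)² / E
  red: (370 − 410.625)² / 410.625 = 4.0192
  yellow: (185 − 136.875)² / 136.875 = 16.9207
  white: (175 − 182.5)² / 182.5 = 0.3082
χ² = 4.0192 + 16.9207 + 0.3082 = 21.2481 ≈ 21.248

21.248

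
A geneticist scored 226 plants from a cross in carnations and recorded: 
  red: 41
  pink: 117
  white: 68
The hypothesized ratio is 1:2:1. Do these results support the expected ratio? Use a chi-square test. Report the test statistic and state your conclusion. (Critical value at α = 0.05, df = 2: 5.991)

Expected counts for N = 226 under a 1:2:1 ratio (total parts = 4):
  red: 226 × 1/4 = 56.5
  pink: 226 × 2/4 = 113
  white: 226 × 1/4 = 56.5
χ² = Σ (O − E)² / E
  red: (41 − 56.5)² / 56.5 = 4.2522
  pink: (117 − 113)² / 113 = 0.1416
  white: (68 − 56.5)² / 56.5 = 2.3407
χ² = 4.2522 + 0.1416 + 2.3407 = 6.7345 ≈ 6.735
Degrees of freedom = 3 − 1 = 2; critical value at α = 0.05 is 5.991.
Since 6.735 > 5.991, we reject the null hypothesis — the data do not fit the 1:2:1 ratio.

6.735; not consistent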